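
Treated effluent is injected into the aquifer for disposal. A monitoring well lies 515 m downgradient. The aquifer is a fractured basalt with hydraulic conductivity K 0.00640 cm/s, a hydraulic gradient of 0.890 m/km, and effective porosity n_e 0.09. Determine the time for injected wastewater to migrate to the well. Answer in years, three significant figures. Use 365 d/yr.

25.8 years

K = 0.00640 cm/s × 864 = 5.530 m/d
Specific discharge q = 5.530 × 8.9e-4 = 0.004921 m/d
v_s = q/n_e = 0.004921/0.09 = 0.05468 m/d
t = L / v = 515 / 0.05468 = 9418 d
   = 9418 / 365 = 25.8 yr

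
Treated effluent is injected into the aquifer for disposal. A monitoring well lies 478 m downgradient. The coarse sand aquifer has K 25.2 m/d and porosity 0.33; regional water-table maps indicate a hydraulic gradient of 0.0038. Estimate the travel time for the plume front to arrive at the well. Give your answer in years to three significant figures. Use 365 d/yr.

4.51 years

Darcy flux q = K·i = 25.2 × 0.0038 = 0.09576 m/d
Seepage velocity v = q / n = 0.09576 / 0.33 = 0.2902 m/d
t = L / v = 478 / 0.2902 = 1647 d
   = 1647 / 365 = 4.51 yr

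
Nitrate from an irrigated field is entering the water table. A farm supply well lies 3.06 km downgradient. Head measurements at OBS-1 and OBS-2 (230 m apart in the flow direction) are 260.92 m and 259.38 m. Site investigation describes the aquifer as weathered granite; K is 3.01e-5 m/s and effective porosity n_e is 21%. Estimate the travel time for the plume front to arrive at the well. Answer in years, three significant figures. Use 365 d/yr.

Hydraulic gradient i = (260.92 − 259.38) / 230 = 1.54 / 230 = 0.006696
K = 3.01e-5 m/s × 86400 s/d = 2.601 m/d
q = Ki = 2.601 × 0.006696 = 0.01741 m/d
v = Ki/n = 2.601·0.006696/0.21 = 0.08292 m/d
L = 3.06 km = 3060 m
t = L / v = 3060 / 0.08292 = 36900 d
   = 36900 / 365 = 101 yr

101 years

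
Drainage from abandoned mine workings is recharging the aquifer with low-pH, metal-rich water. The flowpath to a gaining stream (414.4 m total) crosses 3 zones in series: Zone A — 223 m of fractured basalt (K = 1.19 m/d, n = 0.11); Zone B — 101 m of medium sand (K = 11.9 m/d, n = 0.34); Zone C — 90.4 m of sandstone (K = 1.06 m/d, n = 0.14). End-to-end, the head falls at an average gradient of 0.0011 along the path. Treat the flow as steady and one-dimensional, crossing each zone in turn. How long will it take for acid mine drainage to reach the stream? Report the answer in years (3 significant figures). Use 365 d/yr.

Steady 1-D flow in series ⇒ the Darcy flux q is identical in every zone and the zone head losses add (resistances L/K in series).
Σ(L/K) = 223/1.19 + 101/11.9 + 90.4/1.06 = 187.4 + 8.487 + 85.28 = 281.2 d
K_eq = L_total / Σ(L/K) = 414.4 / 281.2 = 1.474 m/d
q = K_eq · i = 1.474 × 0.0011 = 0.001621 m/d (same in every zone)
Zone A: v = q/n = 0.001621/0.11 = 0.01474 m/d → t_A = 223/0.01474 = 15130 d
Zone B: v = q/n = 0.001621/0.34 = 0.004768 m/d → t_B = 101/0.004768 = 21180 d
Zone C: v = q/n = 0.001621/0.14 = 0.01158 m/d → t_C = 90.4/0.01158 = 7806 d
Total t = 15130 + 21180 + 7806 = 44120 d
   = 44120 / 365 = 121 yr

121 years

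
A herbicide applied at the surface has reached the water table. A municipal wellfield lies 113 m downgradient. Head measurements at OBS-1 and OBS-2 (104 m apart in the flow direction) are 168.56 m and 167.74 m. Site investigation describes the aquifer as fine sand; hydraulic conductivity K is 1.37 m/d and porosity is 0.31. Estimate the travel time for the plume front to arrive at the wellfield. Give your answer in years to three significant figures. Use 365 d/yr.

8.88 years

Hydraulic gradient i = (168.56 − 167.74) / 104 = 0.82 / 104 = 0.007885
Darcy flux q = K·i = 1.37 × 0.007885 = 0.01080 m/d
v = Ki/n = 1.37·0.007885/0.31 = 0.03484 m/d
t = L / v = 113 / 0.03484 = 3243 d
   = 3243 / 365 = 8.88 yr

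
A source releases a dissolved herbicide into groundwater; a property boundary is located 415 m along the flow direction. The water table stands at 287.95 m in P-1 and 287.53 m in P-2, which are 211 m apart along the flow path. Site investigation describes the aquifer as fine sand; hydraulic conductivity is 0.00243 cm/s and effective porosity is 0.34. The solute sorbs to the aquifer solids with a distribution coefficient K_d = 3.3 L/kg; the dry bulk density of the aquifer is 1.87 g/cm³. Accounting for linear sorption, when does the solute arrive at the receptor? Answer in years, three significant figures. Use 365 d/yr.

Hydraulic gradient i = (287.95 − 287.53) / 211 = 0.42 / 211 = 0.001991
K = 0.00243 cm/s × 864 = 2.100 m/d
Specific discharge q = 2.100 × 0.001991 = 0.004179 m/d
v = Ki/n = 2.100·0.001991/0.34 = 0.01229 m/d
Retardation R = 1 + ρ_b·K_d/n = 1 + 1.87×3.3/0.34 = 19.15
Contaminant velocity v_c = v/R = 0.01229/19.15 = 6.419e-4 m/d
t = L/v_c = 415/6.419e-4 = 646600 d
   = 646600/365 = 1770 yr

1770 years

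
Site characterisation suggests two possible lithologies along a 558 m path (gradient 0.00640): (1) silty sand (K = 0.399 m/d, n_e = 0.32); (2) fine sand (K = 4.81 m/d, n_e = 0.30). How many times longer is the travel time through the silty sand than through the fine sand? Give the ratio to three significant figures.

Unit 1 (silty sand): v = 0.399×0.0064/0.32 = 0.007980 m/d, t = 558/0.007980 = 69920 d
Unit 2 (fine sand): v = 4.81×0.0064/0.30 = 0.1026 m/d, t = 558/0.1026 = 5438 d
t(silty sand) / t(fine sand) = 69920/5438 = 12.9

12.9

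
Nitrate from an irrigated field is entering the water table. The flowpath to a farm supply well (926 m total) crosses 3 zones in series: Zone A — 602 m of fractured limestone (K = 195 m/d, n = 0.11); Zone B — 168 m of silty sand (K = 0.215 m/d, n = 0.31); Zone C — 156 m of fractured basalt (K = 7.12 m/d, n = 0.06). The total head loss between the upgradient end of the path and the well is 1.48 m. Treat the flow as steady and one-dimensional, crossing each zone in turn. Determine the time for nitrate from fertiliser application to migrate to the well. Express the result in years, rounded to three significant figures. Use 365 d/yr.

191 years

Continuity: the same q passes through each zone, so ΔH = q·Σ(L_j/K_j) — the zones act as resistances in series.
Σ(L/K) = 602/195 + 168/0.215 + 156/7.12 = 3.087 + 781.4 + 21.91 = 806.4 d
q = ΔH / Σ(L/K) = 1.48 / 806.4 = 0.001835 m/d (same in every zone)
Zone A: v = q/n = 0.001835/0.11 = 0.01668 m/d → t_A = 602/0.01668 = 36080 d
Zone B: v = q/n = 0.001835/0.31 = 0.005920 m/d → t_B = 168/0.005920 = 28380 d
Zone C: v = q/n = 0.001835/0.06 = 0.03059 m/d → t_C = 156/0.03059 = 5100 d
Total t = 36080 + 28380 + 5100 = 69560 d
   = 69560 / 365 = 191 yr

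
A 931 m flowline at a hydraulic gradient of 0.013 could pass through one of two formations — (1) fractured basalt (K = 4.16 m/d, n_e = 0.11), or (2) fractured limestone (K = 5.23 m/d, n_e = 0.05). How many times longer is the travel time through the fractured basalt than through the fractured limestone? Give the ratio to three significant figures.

Unit 1 (fractured basalt): v = 4.16×0.013/0.11 = 0.4916 m/d, t = 931/0.4916 = 1894 d
Unit 2 (fractured limestone): v = 5.23×0.013/0.05 = 1.360 m/d, t = 931/1.360 = 684.7 d
t(fractured basalt) / t(fractured limestone) = 1894/684.7 = 2.77

2.77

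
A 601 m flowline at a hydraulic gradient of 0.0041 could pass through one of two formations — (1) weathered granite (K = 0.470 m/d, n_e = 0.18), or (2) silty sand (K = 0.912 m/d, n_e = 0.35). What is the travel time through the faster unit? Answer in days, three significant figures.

56100 days

Unit 1 (weathered granite): v = 0.470×0.0041/0.18 = 0.01071 m/d, t = 601/0.01071 = 56140 d
Unit 2 (silty sand): v = 0.912×0.0041/0.35 = 0.01068 m/d, t = 601/0.01068 = 56260 d
Faster unit: t = 56100 d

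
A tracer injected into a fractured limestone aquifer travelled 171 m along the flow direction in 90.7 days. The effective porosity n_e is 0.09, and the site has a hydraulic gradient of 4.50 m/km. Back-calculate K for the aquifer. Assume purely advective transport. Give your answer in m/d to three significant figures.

37.7 m/d

v = L / t = 171 / 90.7 = 1.885 m/d
K = v · n / i = 1.885 × 0.09 / 0.0045 = 37.7 m/d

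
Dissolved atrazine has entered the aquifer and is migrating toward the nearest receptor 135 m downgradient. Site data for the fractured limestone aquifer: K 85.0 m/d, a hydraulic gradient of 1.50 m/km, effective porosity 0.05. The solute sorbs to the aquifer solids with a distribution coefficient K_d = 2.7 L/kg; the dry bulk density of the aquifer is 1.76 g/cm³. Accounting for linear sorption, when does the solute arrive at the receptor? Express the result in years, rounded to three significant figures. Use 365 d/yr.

13.9 years

q = Ki = 85.0 × 0.0015 = 0.1275 m/d
v_s = q/n_e = 0.1275/0.05 = 2.550 m/d
Retardation R = 1 + ρ_b·K_d/n = 1 + 1.76×2.7/0.05 = 96.04
Contaminant velocity v_c = v/R = 2.550/96.04 = 0.02655 m/d
t = L/v_c = 135/0.02655 = 5084 d
   = 5084/365 = 13.9 yr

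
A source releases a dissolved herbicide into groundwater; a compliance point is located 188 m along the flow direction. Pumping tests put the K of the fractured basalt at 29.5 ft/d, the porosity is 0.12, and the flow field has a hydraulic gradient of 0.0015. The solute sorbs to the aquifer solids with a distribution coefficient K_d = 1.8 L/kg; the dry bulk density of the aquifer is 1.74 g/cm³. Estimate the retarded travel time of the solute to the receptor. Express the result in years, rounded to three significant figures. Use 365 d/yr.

124 years

K = 29.5 ft/d × 0.3048 = 8.992 m/d
Specific discharge q = 8.992 × 0.0015 = 0.01349 m/d
v_s = q/n_e = 0.01349/0.12 = 0.1124 m/d
Retardation R = 1 + ρ_b·K_d/n = 1 + 1.74×1.8/0.12 = 27.10
Contaminant velocity v_c = v/R = 0.1124/27.10 = 0.004147 m/d
t = L/v_c = 188/0.004147 = 45330 d
   = 45330/365 = 124 yr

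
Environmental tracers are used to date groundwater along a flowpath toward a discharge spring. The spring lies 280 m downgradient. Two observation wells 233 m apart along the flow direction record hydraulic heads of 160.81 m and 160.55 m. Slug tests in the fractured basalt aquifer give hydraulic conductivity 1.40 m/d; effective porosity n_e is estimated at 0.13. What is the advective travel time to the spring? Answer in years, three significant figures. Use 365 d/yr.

Hydraulic gradient i = (160.81 − 160.55) / 233 = 0.26 / 233 = 0.001116
Specific discharge q = 1.40 × 0.001116 = 0.001562 m/d
v = Ki/n = 1.40·0.001116/0.13 = 0.01202 m/d
t = L / v = 280 / 0.01202 = 23300 d
   = 23300 / 365 = 63.8 yr

63.8 years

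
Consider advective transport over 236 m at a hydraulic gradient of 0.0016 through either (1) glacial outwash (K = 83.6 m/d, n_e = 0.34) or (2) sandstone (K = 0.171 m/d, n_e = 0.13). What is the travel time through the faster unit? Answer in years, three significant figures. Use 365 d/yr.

1.64 years

Unit 1 (glacial outwash): v = 83.6×0.0016/0.34 = 0.3934 m/d, t = 236/0.3934 = 599.9 d
Unit 2 (sandstone): v = 0.171×0.0016/0.13 = 0.002105 m/d, t = 236/0.002105 = 112100 d
Faster: 599.9 d / 365 = 1.64 yr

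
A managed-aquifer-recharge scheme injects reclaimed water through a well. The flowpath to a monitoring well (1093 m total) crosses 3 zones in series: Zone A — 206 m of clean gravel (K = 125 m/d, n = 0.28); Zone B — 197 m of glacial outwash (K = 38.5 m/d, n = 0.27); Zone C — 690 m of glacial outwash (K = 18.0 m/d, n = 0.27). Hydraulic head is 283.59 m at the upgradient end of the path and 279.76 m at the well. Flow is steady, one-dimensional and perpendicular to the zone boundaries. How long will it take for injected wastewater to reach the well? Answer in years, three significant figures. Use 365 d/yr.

Total head drop ΔH = 283.59 − 279.76 = 3.83 m
Continuity: the same q passes through each zone, so ΔH = q·Σ(L_j/K_j) — the zones act as resistances in series.
Σ(L/K) = 206/125 + 197/38.5 + 690/18.0 = 1.648 + 5.117 + 38.33 = 45.10 d
q = ΔH / Σ(L/K) = 3.83 / 45.10 = 0.08493 m/d (same in every zone)
Zone A: v = q/n = 0.08493/0.28 = 0.3033 m/d → t_A = 206/0.3033 = 679.2 d
Zone B: v = q/n = 0.08493/0.27 = 0.3145 m/d → t_B = 197/0.3145 = 626.3 d
Zone C: v = q/n = 0.08493/0.27 = 0.3145 m/d → t_C = 690/0.3145 = 2194 d
Total t = 679.2 + 626.3 + 2194 = 3499 d
   = 3499 / 365 = 9.59 yr

9.59 years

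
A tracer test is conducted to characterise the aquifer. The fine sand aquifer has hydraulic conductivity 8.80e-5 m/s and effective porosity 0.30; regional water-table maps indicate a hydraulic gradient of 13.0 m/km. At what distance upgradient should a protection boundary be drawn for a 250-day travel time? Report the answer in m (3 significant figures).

82.4 m

K = 8.80e-5 m/s × 86400 s/d = 7.603 m/d
Darcy flux q = K·i = 7.603 × 0.013 = 0.09884 m/d
Average linear velocity = 0.09884 / 0.30 = 0.3295 m/d
L = v × T = 0.3295 × 250 = 82.37 m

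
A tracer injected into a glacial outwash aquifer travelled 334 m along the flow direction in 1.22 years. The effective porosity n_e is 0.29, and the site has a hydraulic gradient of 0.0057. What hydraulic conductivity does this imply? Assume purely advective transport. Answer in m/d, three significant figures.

38.2 m/d

t = 1.22 years = 445.3 d
v = L / t = 334 / 445.3 = 0.7501 m/d
K = v · n / i = 0.7501 × 0.29 / 0.0057 = 38.2 m/d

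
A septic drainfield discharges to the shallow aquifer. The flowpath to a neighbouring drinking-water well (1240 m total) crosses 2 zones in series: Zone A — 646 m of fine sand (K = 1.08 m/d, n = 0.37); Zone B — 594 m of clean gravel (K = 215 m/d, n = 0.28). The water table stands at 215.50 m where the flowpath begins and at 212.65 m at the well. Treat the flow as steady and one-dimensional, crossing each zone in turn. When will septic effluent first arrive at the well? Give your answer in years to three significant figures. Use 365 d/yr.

Total head drop ΔH = 215.50 − 212.65 = 2.85 m
Continuity: the same q passes through each zone, so ΔH = q·Σ(L_j/K_j) — the zones act as resistances in series.
Σ(L/K) = 646/1.08 + 594/215 = 598.1 + 2.763 = 600.9 d
q = ΔH / Σ(L/K) = 2.85 / 600.9 = 0.004743 m/d (same in every zone)
Zone A: v = q/n = 0.004743/0.37 = 0.01282 m/d → t_A = 646/0.01282 = 50400 d
Zone B: v = q/n = 0.004743/0.28 = 0.01694 m/d → t_B = 594/0.01694 = 35070 d
Total t = 50400 + 35070 = 85460 d
   = 85460 / 365 = 234 yr

234 years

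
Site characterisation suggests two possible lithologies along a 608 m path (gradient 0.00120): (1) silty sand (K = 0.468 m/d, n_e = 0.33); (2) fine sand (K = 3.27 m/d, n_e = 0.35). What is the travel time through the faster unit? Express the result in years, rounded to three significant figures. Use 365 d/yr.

Unit 1 (silty sand): v = 0.468×0.0012/0.33 = 0.001702 m/d, t = 608/0.001702 = 357300 d
Unit 2 (fine sand): v = 3.27×0.0012/0.35 = 0.01121 m/d, t = 608/0.01121 = 54230 d
Faster: 54230 d / 365 = 149 yr

149 years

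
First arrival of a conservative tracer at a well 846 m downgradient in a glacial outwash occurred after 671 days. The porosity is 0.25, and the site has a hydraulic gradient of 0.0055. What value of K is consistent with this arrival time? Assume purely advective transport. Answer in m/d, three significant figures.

v = L / t = 846 / 671 = 1.261 m/d
K = v · n / i = 1.261 × 0.25 / 0.0055 = 57.3 m/d

57.3 m/d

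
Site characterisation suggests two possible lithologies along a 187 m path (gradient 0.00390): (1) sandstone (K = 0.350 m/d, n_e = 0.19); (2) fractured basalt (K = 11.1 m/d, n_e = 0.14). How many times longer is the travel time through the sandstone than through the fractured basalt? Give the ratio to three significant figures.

Unit 1 (sandstone): v = 0.350×0.0039/0.19 = 0.007184 m/d, t = 187/0.007184 = 26030 d
Unit 2 (fractured basalt): v = 11.1×0.0039/0.14 = 0.3092 m/d, t = 187/0.3092 = 604.8 d
t(sandstone) / t(fractured basalt) = 26030/604.8 = 43.0

43.0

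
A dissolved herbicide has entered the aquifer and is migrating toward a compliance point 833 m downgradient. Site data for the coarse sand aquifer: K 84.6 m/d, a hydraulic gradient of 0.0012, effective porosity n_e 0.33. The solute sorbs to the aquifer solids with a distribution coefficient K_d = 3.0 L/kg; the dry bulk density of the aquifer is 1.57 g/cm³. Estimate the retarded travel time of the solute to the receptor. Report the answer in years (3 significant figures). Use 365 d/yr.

113 years

q = Ki = 84.6 × 0.0012 = 0.1015 m/d
Average linear velocity = 0.1015 / 0.33 = 0.3076 m/d
Retardation R = 1 + ρ_b·K_d/n = 1 + 1.57×3.0/0.33 = 15.27
Contaminant velocity v_c = v/R = 0.3076/15.27 = 0.02014 m/d
t = L/v_c = 833/0.02014 = 41350 d
   = 41350/365 = 113 yr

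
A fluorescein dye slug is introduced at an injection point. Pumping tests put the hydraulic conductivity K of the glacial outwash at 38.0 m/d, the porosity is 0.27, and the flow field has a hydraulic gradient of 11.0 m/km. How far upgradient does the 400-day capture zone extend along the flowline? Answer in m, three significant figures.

619 m

Specific discharge q = 38.0 × 0.011 = 0.4180 m/d
v = Ki/n = 38.0·0.011/0.27 = 1.548 m/d
L = v × T = 1.548 × 400 = 619.3 m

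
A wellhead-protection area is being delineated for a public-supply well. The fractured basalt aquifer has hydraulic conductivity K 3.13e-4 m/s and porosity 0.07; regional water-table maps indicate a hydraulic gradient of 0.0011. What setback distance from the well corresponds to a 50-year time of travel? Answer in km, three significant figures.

7.76 km

K = 3.13e-4 m/s × 86400 s/d = 27.04 m/d
Specific discharge q = 27.04 × 0.0011 = 0.02975 m/d
Seepage velocity v = q / n = 0.02975 / 0.07 = 0.4250 m/d
T = 50 yr × 365 = 18250 d
L = v × T = 0.4250 × 18250 = 7756 m
   = 7.76 km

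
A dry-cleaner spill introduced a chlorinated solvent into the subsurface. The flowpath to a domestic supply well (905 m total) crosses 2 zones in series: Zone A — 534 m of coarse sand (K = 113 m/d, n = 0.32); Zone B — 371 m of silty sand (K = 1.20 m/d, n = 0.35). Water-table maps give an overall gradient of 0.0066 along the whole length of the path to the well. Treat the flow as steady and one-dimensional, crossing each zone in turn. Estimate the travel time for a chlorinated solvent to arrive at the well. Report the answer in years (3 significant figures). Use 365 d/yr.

43.3 years

For zones in series the flux q is common to all zones; the equivalent conductivity is the harmonic (thickness-weighted) mean, K_eq = L_total / Σ(L_j/K_j).
Σ(L/K) = 534/113 + 371/1.20 = 4.726 + 309.2 = 313.9 d
K_eq = L_total / Σ(L/K) = 905 / 313.9 = 2.883 m/d
q = K_eq · i = 2.883 × 0.0066 = 0.01903 m/d (same in every zone)
Zone A: v = q/n = 0.01903/0.32 = 0.05947 m/d → t_A = 534/0.05947 = 8980 d
Zone B: v = q/n = 0.01903/0.35 = 0.05437 m/d → t_B = 371/0.05437 = 6824 d
Total t = 8980 + 6824 = 15800 d
   = 15800 / 365 = 43.3 yr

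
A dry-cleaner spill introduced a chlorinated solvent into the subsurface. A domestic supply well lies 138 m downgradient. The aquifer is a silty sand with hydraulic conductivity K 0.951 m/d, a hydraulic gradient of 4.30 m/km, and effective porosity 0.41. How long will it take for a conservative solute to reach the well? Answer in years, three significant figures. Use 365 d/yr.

Darcy flux q = K·i = 0.951 × 0.0043 = 0.004089 m/d
v_s = q/n_e = 0.004089/0.41 = 0.009974 m/d
t = L / v = 138 / 0.009974 = 13840 d
   = 13840 / 365 = 37.9 yr

37.9 years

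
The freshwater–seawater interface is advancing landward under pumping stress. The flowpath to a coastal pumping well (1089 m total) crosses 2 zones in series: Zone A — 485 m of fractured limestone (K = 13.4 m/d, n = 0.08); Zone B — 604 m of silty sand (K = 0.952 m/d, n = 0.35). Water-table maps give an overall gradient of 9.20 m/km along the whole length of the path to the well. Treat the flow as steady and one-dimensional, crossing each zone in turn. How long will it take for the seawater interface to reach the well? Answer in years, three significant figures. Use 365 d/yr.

For zones in series the flux q is common to all zones; the equivalent conductivity is the harmonic (thickness-weighted) mean, K_eq = L_total / Σ(L_j/K_j).
Σ(L/K) = 485/13.4 + 604/0.952 = 36.19 + 634.5 = 670.6 d
K_eq = L_total / Σ(L/K) = 1089 / 670.6 = 1.624 m/d
q = K_eq · i = 1.624 × 0.0092 = 0.01494 m/d (same in every zone)
Zone A: v = q/n = 0.01494/0.08 = 0.1867 m/d → t_A = 485/0.1867 = 2597 d
Zone B: v = q/n = 0.01494/0.35 = 0.04268 m/d → t_B = 604/0.04268 = 14150 d
Total t = 2597 + 14150 = 16750 d
   = 16750 / 365 = 45.9 yr

45.9 years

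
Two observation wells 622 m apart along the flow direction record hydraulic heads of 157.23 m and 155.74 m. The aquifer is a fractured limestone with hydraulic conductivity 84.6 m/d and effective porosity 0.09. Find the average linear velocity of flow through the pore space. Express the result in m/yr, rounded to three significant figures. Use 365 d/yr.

822 m/yr

Hydraulic gradient i = (157.23 − 155.74) / 622 = 1.49 / 622 = 0.002395
Darcy flux q = K·i = 84.6 × 0.002395 = 0.2027 m/d
v = Ki/n = 84.6·0.002395/0.09 = 2.252 m/d
   = 2.252 × 365 = 822 m/yr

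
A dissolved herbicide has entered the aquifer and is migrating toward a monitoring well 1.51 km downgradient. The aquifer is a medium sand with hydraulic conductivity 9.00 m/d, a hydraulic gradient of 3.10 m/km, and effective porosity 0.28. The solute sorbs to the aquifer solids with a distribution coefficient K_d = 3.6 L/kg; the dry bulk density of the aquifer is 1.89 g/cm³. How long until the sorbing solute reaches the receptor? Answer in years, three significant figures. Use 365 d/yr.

1050 years

Specific discharge q = 9.00 × 0.0031 = 0.02790 m/d
Average linear velocity = 0.02790 / 0.28 = 0.09964 m/d
Retardation R = 1 + ρ_b·K_d/n = 1 + 1.89×3.6/0.28 = 25.30
Contaminant velocity v_c = v/R = 0.09964/25.30 = 0.003938 m/d
L = 1.51 km = 1510 m
t = L/v_c = 1510/0.003938 = 383400 d
   = 383400/365 = 1050 yr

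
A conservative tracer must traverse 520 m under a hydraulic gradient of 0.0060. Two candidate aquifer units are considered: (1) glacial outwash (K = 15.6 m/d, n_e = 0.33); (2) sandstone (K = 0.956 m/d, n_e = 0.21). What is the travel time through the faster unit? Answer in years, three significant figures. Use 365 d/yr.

Unit 1 (glacial outwash): v = 15.6×0.0060/0.33 = 0.2836 m/d, t = 520/0.2836 = 1833 d
Unit 2 (sandstone): v = 0.956×0.0060/0.21 = 0.02731 m/d, t = 520/0.02731 = 19040 d
Faster: 1833 d / 365 = 5.02 yr

5.02 years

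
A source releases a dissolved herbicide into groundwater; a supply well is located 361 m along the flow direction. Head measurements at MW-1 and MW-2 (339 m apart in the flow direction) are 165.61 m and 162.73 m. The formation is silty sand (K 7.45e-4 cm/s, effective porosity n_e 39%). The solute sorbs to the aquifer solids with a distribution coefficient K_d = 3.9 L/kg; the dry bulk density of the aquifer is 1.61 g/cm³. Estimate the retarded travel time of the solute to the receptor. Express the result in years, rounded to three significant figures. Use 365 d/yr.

Hydraulic gradient i = (165.61 − 162.73) / 339 = 2.88 / 339 = 0.008496
K = 7.45e-4 cm/s × 864 = 0.6437 m/d
Darcy flux q = K·i = 0.6437 × 0.008496 = 0.005468 m/d
v = Ki/n = 0.6437·0.008496/0.39 = 0.01402 m/d
Retardation R = 1 + ρ_b·K_d/n = 1 + 1.61×3.9/0.39 = 17.10
Contaminant velocity v_c = v/R = 0.01402/17.10 = 8.200e-4 m/d
t = L/v_c = 361/8.200e-4 = 440300 d
   = 440300/365 = 1210 yr

1210 years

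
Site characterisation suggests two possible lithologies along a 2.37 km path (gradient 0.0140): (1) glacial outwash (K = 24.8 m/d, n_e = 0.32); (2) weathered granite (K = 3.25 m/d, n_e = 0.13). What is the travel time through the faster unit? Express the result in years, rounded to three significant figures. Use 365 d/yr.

Unit 1 (glacial outwash): v = 24.8×0.014/0.32 = 1.085 m/d, t = 2370/1.085 = 2184 d
Unit 2 (weathered granite): v = 3.25×0.014/0.13 = 0.3500 m/d, t = 2370/0.3500 = 6771 d
Faster: 2184 d / 365 = 5.98 yr

5.98 years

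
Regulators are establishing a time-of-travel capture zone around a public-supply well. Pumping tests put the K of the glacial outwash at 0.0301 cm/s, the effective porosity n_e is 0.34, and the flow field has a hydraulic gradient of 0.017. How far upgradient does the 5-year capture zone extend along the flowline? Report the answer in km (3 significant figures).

K = 0.0301 cm/s × 864 = 26.01 m/d
q = Ki = 26.01 × 0.017 = 0.4421 m/d
Average linear velocity = 0.4421 / 0.34 = 1.300 m/d
T = 5 yr × 365 = 1825 d
L = v × T = 1.300 × 1825 = 2373 m
   = 2.37 km

2.37 km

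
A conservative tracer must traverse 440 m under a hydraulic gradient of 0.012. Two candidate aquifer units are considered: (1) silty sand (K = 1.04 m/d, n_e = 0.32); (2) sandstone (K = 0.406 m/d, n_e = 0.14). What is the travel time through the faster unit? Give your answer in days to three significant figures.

Unit 1 (silty sand): v = 1.04×0.012/0.32 = 0.03900 m/d, t = 440/0.03900 = 11280 d
Unit 2 (sandstone): v = 0.406×0.012/0.14 = 0.03480 m/d, t = 440/0.03480 = 12640 d
Faster unit: t = 11300 d

11300 days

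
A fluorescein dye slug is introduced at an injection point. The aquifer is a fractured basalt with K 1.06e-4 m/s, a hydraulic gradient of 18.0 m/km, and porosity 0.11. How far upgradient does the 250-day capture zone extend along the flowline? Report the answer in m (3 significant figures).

K = 1.06e-4 m/s × 86400 s/d = 9.158 m/d
q = Ki = 9.158 × 0.018 = 0.1649 m/d
Seepage velocity v = q / n = 0.1649 / 0.11 = 1.499 m/d
L = v × T = 1.499 × 250 = 374.7 m

375 m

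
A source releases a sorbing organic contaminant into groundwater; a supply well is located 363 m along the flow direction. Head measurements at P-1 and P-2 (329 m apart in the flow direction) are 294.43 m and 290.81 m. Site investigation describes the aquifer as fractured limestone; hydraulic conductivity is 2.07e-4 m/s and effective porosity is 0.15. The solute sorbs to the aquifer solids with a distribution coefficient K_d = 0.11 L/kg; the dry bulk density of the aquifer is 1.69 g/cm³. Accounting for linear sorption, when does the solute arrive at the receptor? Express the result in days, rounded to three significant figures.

620 days

Hydraulic gradient i = (294.43 − 290.81) / 329 = 3.62 / 329 = 0.01100
K = 2.07e-4 m/s × 86400 s/d = 17.88 m/d
Specific discharge q = 17.88 × 0.01100 = 0.1968 m/d
Average linear velocity = 0.1968 / 0.15 = 1.312 m/d
Retardation R = 1 + ρ_b·K_d/n = 1 + 1.69×0.11/0.15 = 2.239
Contaminant velocity v_c = v/R = 1.312/2.239 = 0.5859 m/d
t = L/v_c = 363/0.5859 = 619.6 d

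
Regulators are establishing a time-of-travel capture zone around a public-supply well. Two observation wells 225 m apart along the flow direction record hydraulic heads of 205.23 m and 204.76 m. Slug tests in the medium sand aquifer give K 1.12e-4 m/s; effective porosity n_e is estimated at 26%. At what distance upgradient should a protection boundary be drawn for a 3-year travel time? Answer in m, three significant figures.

85.1 m

Hydraulic gradient i = (205.23 − 204.76) / 225 = 0.47 / 225 = 0.002089
K = 1.12e-4 m/s × 86400 s/d = 9.677 m/d
q = Ki = 9.677 × 0.002089 = 0.02021 m/d
Seepage velocity v = q / n = 0.02021 / 0.26 = 0.07775 m/d
T = 3 yr × 365 = 1095 d
L = v × T = 0.07775 × 1095 = 85.13 m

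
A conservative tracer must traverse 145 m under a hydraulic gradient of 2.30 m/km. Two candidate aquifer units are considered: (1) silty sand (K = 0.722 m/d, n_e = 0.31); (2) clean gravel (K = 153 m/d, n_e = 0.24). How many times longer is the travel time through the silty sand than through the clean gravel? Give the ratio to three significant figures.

Unit 1 (silty sand): v = 0.722×0.0023/0.31 = 0.005357 m/d, t = 145/0.005357 = 27070 d
Unit 2 (clean gravel): v = 153×0.0023/0.24 = 1.466 m/d, t = 145/1.466 = 98.89 d
t(silty sand) / t(clean gravel) = 27070/98.89 = 274

274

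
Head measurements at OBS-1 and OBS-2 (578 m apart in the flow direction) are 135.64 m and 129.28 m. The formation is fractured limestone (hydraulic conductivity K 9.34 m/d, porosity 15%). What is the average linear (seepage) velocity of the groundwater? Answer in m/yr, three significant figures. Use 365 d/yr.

Hydraulic gradient i = (135.64 − 129.28) / 578 = 6.36 / 578 = 0.01100
Darcy flux q = K·i = 9.34 × 0.01100 = 0.1028 m/d
v_s = q/n_e = 0.1028/0.15 = 0.6851 m/d
   = 0.6851 × 365 = 250 m/yr

250 m/yr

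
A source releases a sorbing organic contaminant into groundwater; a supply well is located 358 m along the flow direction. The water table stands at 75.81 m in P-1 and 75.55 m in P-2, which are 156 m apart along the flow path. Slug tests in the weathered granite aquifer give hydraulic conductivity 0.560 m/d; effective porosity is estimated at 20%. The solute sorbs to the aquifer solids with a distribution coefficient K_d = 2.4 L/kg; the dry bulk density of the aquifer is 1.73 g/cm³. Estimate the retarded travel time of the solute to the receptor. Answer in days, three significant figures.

Hydraulic gradient i = (75.81 − 75.55) / 156 = 0.26 / 156 = 0.001667
Darcy flux q = K·i = 0.560 × 0.001667 = 9.333e-4 m/d
v_s = q/n_e = 9.333e-4/0.20 = 0.004667 m/d
Retardation R = 1 + ρ_b·K_d/n = 1 + 1.73×2.4/0.20 = 21.76
Contaminant velocity v_c = v/R = 0.004667/21.76 = 2.145e-4 m/d
t = L/v_c = 358/2.145e-4 = 1.669e6 d

1.67e6 days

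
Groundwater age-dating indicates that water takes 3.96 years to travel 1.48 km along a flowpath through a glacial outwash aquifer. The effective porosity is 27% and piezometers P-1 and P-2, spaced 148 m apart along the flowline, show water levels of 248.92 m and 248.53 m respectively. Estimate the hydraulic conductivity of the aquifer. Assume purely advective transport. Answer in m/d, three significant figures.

Hydraulic gradient i = (248.92 − 248.53) / 148 = 0.39 / 148 = 0.002635
t = 3.96 years = 1445 d
L = 1.48 km = 1480 m
v = L / t = 1480 / 1445 = 1.024 m/d
K = v · n / i = 1.024 × 0.27 / 0.002635 = 105 m/d

105 m/d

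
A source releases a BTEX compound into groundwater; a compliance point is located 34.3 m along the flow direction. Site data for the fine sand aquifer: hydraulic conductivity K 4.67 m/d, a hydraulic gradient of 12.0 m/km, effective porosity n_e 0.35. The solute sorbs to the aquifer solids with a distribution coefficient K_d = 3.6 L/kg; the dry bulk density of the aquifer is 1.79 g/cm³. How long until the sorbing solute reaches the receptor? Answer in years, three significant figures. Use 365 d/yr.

11.4 years

Specific discharge q = 4.67 × 0.012 = 0.05604 m/d
v = Ki/n = 4.67·0.012/0.35 = 0.1601 m/d
Retardation R = 1 + ρ_b·K_d/n = 1 + 1.79×3.6/0.35 = 19.41
Contaminant velocity v_c = v/R = 0.1601/19.41 = 0.008248 m/d
t = L/v_c = 34.3/0.008248 = 4158 d
   = 4158/365 = 11.4 yr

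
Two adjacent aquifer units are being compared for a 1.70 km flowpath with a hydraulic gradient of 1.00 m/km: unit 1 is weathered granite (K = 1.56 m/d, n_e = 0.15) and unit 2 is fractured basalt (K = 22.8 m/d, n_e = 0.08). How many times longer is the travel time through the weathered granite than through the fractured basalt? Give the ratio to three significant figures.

Unit 1 (weathered granite): v = 1.56×0.0010/0.15 = 0.01040 m/d, t = 1700/0.01040 = 163500 d
Unit 2 (fractured basalt): v = 22.8×0.0010/0.08 = 0.2850 m/d, t = 1700/0.2850 = 5965 d
t(weathered granite) / t(fractured basalt) = 163500/5965 = 27.4

27.4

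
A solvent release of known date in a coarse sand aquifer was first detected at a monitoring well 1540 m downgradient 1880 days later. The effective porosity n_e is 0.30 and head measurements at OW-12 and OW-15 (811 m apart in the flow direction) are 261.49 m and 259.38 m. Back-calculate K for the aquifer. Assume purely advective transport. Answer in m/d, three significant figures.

94.5 m/d

Hydraulic gradient i = (261.49 − 259.38) / 811 = 2.11 / 811 = 0.002602
v = L / t = 1540 / 1880 = 0.8191 m/d
K = v · n / i = 0.8191 × 0.30 / 0.002602 = 94.5 m/d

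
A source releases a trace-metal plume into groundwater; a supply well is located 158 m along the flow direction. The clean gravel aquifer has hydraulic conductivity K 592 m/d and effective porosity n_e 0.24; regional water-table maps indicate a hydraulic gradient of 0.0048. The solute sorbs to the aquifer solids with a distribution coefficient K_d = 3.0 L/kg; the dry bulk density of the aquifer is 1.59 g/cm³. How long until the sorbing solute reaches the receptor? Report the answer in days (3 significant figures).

Specific discharge q = 592 × 0.0048 = 2.842 m/d
v = Ki/n = 592·0.0048/0.24 = 11.84 m/d
Retardation R = 1 + ρ_b·K_d/n = 1 + 1.59×3.0/0.24 = 20.88
Contaminant velocity v_c = v/R = 11.84/20.88 = 0.5672 m/d
t = L/v_c = 158/0.5672 = 278.6 d

279 days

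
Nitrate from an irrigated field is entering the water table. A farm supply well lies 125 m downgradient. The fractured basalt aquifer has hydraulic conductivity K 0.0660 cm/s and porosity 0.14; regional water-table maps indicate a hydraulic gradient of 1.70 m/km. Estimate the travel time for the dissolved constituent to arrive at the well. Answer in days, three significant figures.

181 days

K = 0.0660 cm/s × 864 = 57.02 m/d
q = Ki = 57.02 × 0.0017 = 0.09694 m/d
v_s = q/n_e = 0.09694/0.14 = 0.6924 m/d
t = L / v = 125 / 0.6924 = 180.5 d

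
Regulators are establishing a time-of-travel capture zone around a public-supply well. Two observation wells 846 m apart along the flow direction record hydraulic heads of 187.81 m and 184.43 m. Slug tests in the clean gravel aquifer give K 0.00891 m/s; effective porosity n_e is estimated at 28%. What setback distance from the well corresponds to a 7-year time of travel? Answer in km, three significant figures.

Hydraulic gradient i = (187.81 − 184.43) / 846 = 3.38 / 846 = 0.003995
K = 0.00891 m/s × 86400 s/d = 769.8 m/d
Darcy flux q = K·i = 769.8 × 0.003995 = 3.076 m/d
Seepage velocity v = q / n = 3.076 / 0.28 = 10.98 m/d
T = 7 yr × 365 = 2555 d
L = v × T = 10.98 × 2555 = 28070 m
   = 28.1 km

28.1 km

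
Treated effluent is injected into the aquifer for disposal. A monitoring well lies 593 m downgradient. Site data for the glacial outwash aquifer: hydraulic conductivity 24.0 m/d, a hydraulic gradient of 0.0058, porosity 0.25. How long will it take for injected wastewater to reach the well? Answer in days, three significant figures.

1070 days

Specific discharge q = 24.0 × 0.0058 = 0.1392 m/d
Seepage velocity v = q / n = 0.1392 / 0.25 = 0.5568 m/d
t = L / v = 593 / 0.5568 = 1065 d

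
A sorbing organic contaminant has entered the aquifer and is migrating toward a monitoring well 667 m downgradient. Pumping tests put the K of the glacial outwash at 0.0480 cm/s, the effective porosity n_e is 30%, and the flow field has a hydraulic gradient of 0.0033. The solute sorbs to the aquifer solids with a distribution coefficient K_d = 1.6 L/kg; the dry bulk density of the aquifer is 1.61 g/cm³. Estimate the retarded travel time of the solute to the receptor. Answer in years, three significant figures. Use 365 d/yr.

38.4 years

K = 0.0480 cm/s × 864 = 41.47 m/d
q = Ki = 41.47 × 0.0033 = 0.1369 m/d
Average linear velocity = 0.1369 / 0.30 = 0.4562 m/d
Retardation R = 1 + ρ_b·K_d/n = 1 + 1.61×1.6/0.30 = 9.587
Contaminant velocity v_c = v/R = 0.4562/9.587 = 0.04759 m/d
t = L/v_c = 667/0.04759 = 14020 d
   = 14020/365 = 38.4 yr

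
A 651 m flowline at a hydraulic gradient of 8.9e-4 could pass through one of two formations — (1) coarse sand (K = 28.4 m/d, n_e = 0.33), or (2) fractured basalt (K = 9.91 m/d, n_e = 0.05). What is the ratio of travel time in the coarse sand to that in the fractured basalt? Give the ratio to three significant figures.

Unit 1 (coarse sand): v = 28.4×8.9e-4/0.33 = 0.07659 m/d, t = 651/0.07659 = 8499 d
Unit 2 (fractured basalt): v = 9.91×8.9e-4/0.05 = 0.1764 m/d, t = 651/0.1764 = 3691 d
t(coarse sand) / t(fractured basalt) = 8499/3691 = 2.30

2.30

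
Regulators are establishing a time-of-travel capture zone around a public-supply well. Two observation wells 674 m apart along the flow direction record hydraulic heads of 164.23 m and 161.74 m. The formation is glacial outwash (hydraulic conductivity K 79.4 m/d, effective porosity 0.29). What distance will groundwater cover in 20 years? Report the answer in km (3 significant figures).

7.38 km

Hydraulic gradient i = (164.23 − 161.74) / 674 = 2.49 / 674 = 0.003694
Darcy flux q = K·i = 79.4 × 0.003694 = 0.2933 m/d
Seepage velocity v = q / n = 0.2933 / 0.29 = 1.011 m/d
T = 20 yr × 365 = 7300 d
L = v × T = 1.011 × 7300 = 7384 m
   = 7.38 km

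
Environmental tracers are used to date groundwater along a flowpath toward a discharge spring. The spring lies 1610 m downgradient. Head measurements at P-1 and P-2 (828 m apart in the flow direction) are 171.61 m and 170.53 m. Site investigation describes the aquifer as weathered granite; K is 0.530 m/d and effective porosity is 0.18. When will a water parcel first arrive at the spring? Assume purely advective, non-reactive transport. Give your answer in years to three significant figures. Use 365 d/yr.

Hydraulic gradient i = (171.61 − 170.53) / 828 = 1.08 / 828 = 0.001304
Darcy flux q = K·i = 0.530 × 0.001304 = 6.913e-4 m/d
Seepage velocity v = q / n = 6.913e-4 / 0.18 = 0.003841 m/d
t = L / v = 1610 / 0.003841 = 419200 d
   = 419200 / 365 = 1150 yr

1150 years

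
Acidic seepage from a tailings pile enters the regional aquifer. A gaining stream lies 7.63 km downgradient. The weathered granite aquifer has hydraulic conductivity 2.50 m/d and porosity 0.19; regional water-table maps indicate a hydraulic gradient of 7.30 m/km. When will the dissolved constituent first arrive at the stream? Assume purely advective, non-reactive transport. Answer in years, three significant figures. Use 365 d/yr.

218 years

q = Ki = 2.50 × 0.0073 = 0.01825 m/d
v = Ki/n = 2.50·0.0073/0.19 = 0.09605 m/d
L = 7.63 km = 7630 m
t = L / v = 7630 / 0.09605 = 79440 d
   = 79440 / 365 = 218 yr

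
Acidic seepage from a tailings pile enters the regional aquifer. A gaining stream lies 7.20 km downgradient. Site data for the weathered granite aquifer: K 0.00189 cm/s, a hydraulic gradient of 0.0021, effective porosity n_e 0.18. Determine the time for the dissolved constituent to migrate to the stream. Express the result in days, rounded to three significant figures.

K = 0.00189 cm/s × 864 = 1.633 m/d
q = Ki = 1.633 × 0.0021 = 0.003429 m/d
v_s = q/n_e = 0.003429/0.18 = 0.01905 m/d
L = 7.20 km = 7200 m
t = L / v = 7200 / 0.01905 = 377900 d

378000 days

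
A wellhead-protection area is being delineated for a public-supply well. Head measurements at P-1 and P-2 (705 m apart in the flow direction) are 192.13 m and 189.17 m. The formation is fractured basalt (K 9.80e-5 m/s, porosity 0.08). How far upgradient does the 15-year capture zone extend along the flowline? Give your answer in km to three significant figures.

2.43 km

Hydraulic gradient i = (192.13 − 189.17) / 705 = 2.96 / 705 = 0.004199
K = 9.80e-5 m/s × 86400 s/d = 8.467 m/d
Specific discharge q = 8.467 × 0.004199 = 0.03555 m/d
v = Ki/n = 8.467·0.004199/0.08 = 0.4444 m/d
T = 15 yr × 365 = 5475 d
L = v × T = 0.4444 × 5475 = 2433 m
   = 2.43 km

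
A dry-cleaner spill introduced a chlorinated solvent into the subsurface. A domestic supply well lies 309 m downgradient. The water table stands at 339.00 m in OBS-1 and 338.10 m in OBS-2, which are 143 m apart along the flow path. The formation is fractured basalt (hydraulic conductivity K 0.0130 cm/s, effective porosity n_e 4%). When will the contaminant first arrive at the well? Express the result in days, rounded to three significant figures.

Hydraulic gradient i = (339.00 − 338.10) / 143 = 0.90 / 143 = 0.006294
K = 0.0130 cm/s × 864 = 11.23 m/d
q = Ki = 11.23 × 0.006294 = 0.07069 m/d
v = Ki/n = 11.23·0.006294/0.04 = 1.767 m/d
t = L / v = 309 / 1.767 = 174.8 d

175 days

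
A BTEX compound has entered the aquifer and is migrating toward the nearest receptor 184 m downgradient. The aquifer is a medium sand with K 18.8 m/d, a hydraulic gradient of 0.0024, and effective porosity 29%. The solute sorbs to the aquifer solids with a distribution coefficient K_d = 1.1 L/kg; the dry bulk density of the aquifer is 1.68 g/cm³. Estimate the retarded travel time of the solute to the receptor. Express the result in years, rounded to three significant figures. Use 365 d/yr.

q = Ki = 18.8 × 0.0024 = 0.04512 m/d
Average linear velocity = 0.04512 / 0.29 = 0.1556 m/d
Retardation R = 1 + ρ_b·K_d/n = 1 + 1.68×1.1/0.29 = 7.372
Contaminant velocity v_c = v/R = 0.1556/7.372 = 0.02110 m/d
t = L/v_c = 184/0.02110 = 8719 d
   = 8719/365 = 23.9 yr

23.9 years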